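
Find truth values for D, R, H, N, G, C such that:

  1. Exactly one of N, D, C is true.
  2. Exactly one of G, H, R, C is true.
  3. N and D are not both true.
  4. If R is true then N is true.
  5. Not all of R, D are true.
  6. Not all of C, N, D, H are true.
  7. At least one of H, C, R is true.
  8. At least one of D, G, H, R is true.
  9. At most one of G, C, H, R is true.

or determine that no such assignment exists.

D = True, R = False, H = True, N = False, G = False, C = False

  (1) {N, D, C}: 1 true — exactly one ✓
  (2) {G, H, R, C}: 1 true — exactly one ✓
  (3) N=F, D=T — not both ✓
  (4) R=F ⇒ N: vacuous ✓
  (5) {R, D}: 1/2 true — not all ✓
  (6) {C, N, D, H}: 2/4 true — not all ✓
  (7) {H, C, R}: 1 true — at least one ✓
  (8) {D, G, H, R}: 2 true — at least one ✓
  (9) {G, C, H, R}: 1 true — at most one ✓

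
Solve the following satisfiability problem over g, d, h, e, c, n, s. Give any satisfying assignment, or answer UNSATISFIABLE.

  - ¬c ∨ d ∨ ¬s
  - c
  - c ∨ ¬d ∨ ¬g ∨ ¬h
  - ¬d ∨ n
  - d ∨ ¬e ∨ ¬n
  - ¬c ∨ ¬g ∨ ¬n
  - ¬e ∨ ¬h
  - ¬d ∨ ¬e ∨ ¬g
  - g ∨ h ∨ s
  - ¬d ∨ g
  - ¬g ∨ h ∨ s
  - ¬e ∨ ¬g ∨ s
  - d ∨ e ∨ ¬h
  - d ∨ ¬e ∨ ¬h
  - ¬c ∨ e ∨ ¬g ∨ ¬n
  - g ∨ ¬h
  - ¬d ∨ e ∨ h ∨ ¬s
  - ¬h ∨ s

The formula is unsatisfiable.

Case d = True:
  (c) forces c = True.
  (¬d ∨ n) forces n = True.
  (¬c ∨ ¬g ∨ ¬n) forces g = False.
  Clause (¬d ∨ g) is falsified — contradiction.
Case d = False:
  (c) forces c = True.
  (¬c ∨ d ∨ ¬s) forces s = False.
  (¬h ∨ s) forces h = False.
  (g ∨ h ∨ s) forces g = True.
  Clause (¬g ∨ h ∨ s) is falsified — contradiction.
Both cases fail, so the formula is unsatisfiable.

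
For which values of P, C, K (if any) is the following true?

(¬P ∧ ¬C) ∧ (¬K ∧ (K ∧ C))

Case C = True: the conjunct ¬C is False.
Case C = False: the conjunct C is False.
Both cases fail — unsatisfiable.

Unsatisfiable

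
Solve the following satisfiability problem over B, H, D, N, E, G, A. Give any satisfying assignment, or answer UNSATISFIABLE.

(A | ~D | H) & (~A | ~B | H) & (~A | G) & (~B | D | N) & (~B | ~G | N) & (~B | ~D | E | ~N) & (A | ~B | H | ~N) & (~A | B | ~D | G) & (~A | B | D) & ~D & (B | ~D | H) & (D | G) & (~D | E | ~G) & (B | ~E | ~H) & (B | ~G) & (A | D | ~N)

B=T, H=T, D=F, N=T, E=F, G=T, A=T

Unit clause (~D) forces D = False.
In (D | G) only G is left, so G = True.
In (B | ~G) only B is left, so B = True.
In (~B | D | N) only N is left, so N = True.
In (A | D | ~N) only A is left, so A = True.
In (~A | ~B | H) only H is left, so H = True.
Set E = False.
All clauses satisfied.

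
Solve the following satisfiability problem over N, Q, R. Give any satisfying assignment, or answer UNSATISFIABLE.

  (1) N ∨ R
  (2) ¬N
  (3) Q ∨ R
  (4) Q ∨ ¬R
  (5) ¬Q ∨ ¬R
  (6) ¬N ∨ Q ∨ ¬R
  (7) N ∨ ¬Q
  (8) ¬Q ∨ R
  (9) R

No satisfying assignment exists.

Case N = True:
  Clause (¬N) is falsified — contradiction.
Case N = False:
  (N ∨ R) forces R = True.
  (Q ∨ ¬R) forces Q = True.
  Clause (¬Q ∨ ¬R) is falsified — contradiction.
Both cases fail, so the formula is unsatisfiable.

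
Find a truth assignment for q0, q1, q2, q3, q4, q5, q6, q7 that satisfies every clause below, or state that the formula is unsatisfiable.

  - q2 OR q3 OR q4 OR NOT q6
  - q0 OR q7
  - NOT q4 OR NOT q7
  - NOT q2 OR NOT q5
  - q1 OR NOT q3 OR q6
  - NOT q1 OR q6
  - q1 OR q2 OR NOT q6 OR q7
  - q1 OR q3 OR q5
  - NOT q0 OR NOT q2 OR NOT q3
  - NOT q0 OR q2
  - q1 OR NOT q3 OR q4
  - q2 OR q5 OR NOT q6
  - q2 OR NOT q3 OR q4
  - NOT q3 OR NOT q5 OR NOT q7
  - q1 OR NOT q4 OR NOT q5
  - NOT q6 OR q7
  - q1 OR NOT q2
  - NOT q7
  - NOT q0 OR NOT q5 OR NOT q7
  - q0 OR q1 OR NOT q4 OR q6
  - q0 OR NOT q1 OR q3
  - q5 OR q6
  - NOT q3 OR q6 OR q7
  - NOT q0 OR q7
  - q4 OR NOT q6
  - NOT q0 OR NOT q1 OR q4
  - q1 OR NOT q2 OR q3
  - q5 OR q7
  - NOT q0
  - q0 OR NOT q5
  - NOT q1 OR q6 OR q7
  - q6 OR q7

Unsatisfiable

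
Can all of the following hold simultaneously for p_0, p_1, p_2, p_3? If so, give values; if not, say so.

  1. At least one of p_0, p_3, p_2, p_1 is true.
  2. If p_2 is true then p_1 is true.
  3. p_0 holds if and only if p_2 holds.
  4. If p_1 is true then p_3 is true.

p_0: False; p_1: False; p_2: False; p_3: True

  (1) {p_0, p_3, p_2, p_1}: 1 true — at least one ✓
  (2) p_2=F ⇒ p_1: vacuous ✓
  (3) p_0=F, p_2=F — same ✓
  (4) p_1=F ⇒ p_3: vacuous ✓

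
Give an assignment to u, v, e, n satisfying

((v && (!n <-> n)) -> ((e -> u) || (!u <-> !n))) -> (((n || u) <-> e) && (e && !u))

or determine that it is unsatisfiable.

u: False, v: True, e: True, n: True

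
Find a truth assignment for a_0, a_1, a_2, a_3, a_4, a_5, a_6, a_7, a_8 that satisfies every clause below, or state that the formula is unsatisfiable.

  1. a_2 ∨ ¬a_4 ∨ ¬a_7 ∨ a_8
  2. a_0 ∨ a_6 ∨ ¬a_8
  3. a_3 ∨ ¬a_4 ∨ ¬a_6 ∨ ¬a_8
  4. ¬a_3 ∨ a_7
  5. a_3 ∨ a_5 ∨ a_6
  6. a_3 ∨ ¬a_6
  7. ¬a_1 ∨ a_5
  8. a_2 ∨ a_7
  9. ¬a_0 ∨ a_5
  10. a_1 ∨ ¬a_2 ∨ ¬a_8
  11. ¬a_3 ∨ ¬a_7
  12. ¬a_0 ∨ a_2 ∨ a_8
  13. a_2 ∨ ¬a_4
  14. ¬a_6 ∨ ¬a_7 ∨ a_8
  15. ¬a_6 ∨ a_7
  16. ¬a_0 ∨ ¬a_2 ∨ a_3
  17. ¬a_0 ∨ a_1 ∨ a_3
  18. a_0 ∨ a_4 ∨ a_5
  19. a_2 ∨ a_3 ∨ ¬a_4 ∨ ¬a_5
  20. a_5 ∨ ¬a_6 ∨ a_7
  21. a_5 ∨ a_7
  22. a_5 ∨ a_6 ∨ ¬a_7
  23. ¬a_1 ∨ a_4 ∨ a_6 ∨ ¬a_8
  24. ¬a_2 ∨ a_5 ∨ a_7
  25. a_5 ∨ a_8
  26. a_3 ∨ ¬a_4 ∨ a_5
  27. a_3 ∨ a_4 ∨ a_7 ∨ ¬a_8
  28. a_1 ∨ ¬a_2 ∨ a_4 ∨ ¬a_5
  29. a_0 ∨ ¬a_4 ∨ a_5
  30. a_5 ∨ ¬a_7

Set a_0 = False.
Set a_1 = False.
Set a_2 = True.
  then (a_1 ∨ ¬a_2 ∨ ¬a_8) forces a_8 = False.
  then (a_5 ∨ a_8) forces a_5 = True.
  then (a_1 ∨ ¬a_2 ∨ a_4 ∨ ¬a_5) forces a_4 = True.
Set a_3 = False.
  then (a_3 ∨ ¬a_6) forces a_6 = False.
Set a_7 = True.
All clauses satisfied.

a_0 = False, a_1 = False, a_2 = True, a_3 = False, a_4 = True, a_5 = True, a_6 = False, a_7 = True, a_8 = False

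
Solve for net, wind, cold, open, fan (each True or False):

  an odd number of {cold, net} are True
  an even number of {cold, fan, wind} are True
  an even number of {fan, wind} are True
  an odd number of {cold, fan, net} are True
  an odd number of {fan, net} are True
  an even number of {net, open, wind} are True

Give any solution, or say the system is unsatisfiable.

net=T; wind=F; cold=F; open=T; fan=F

{cold, net}: 1 true → odd ✓
{cold, fan, wind}: 0 true → even ✓
{fan, wind}: 0 true → even ✓
{cold, fan, net}: 1 true → odd ✓
{fan, net}: 1 true → odd ✓
{net, open, wind}: 2 true → even ✓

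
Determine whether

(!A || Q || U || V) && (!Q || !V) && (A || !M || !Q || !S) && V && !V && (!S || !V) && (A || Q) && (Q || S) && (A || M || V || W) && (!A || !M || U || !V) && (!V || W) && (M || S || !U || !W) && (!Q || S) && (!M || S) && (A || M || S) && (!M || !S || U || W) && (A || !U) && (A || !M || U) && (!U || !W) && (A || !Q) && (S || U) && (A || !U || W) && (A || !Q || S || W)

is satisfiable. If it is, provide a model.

Unsatisfiable — no assignment works.

Case V = True:
  Clause (!V) is falsified — contradiction.
Case V = False:
  Clause (V) is falsified — contradiction.
Both cases fail, so the formula is unsatisfiable.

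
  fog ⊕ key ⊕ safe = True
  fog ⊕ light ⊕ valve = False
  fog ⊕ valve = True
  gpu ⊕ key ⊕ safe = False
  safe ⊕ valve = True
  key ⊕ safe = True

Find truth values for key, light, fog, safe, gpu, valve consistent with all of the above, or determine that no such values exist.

key = True, light = True, fog = False, safe = False, gpu = True, valve = True

fog ⊕ key ⊕ safe = F ⊕ T ⊕ F = True ✓
fog ⊕ light ⊕ valve = F ⊕ T ⊕ T = False ✓
fog ⊕ valve = F ⊕ T = True ✓
gpu ⊕ key ⊕ safe = T ⊕ T ⊕ F = False ✓
safe ⊕ valve = F ⊕ T = True ✓
key ⊕ safe = T ⊕ F = True ✓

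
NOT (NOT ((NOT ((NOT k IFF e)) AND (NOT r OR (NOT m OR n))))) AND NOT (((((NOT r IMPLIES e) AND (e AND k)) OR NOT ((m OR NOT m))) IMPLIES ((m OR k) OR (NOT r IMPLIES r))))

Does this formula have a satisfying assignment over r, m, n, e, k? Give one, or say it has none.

The conjunct NOT (((((NOT r IMPLIES e) AND (e AND k)) OR NOT ((m OR NOT m))) IMPLIES ((m OR k) OR (NOT r IMPLIES r)))) is unsatisfiable on its own:
  k = True: this becomes NOT (((((NOT r IMPLIES e) AND e) OR NOT ((m OR NOT m))) IMPLIES True)) = False.
  k = False: simplifies to NOT ((NOT ((m OR NOT m)) IMPLIES (m OR (NOT r IMPLIES r)))).
    m = True: this becomes NOT ((False IMPLIES True)) = False.
    m = False: this becomes NOT ((False IMPLIES (NOT r IMPLIES r))) = False.
So the whole conjunction is unsatisfiable.

The formula is unsatisfiable.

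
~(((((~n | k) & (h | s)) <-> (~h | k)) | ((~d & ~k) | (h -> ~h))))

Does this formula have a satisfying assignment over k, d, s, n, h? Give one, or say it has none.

k = False; d = True; s = True; n = False; h = True

  ~(((((~n | k) & (h | s)) <-> (~h | k)) | ((~d & ~k) | (h -> ~h)))) = True
    (((~n | k) & (h | s)) <-> (~h | k)) | ((~d & ~k) | (h -> ~h)) = False
      ((~n | k) & (h | s)) <-> (~h | k) = False
        (~n | k) & (h | s) = True
          ~n | k = True
            ~n = True
          h | s = True
        ~h | k = False
          ~h = False
      (~d & ~k) | (h -> ~h) = False
        ~d & ~k = False
          ~d = False
          ~k = True
        h -> ~h = False
          ~h = False
The formula evaluates to True.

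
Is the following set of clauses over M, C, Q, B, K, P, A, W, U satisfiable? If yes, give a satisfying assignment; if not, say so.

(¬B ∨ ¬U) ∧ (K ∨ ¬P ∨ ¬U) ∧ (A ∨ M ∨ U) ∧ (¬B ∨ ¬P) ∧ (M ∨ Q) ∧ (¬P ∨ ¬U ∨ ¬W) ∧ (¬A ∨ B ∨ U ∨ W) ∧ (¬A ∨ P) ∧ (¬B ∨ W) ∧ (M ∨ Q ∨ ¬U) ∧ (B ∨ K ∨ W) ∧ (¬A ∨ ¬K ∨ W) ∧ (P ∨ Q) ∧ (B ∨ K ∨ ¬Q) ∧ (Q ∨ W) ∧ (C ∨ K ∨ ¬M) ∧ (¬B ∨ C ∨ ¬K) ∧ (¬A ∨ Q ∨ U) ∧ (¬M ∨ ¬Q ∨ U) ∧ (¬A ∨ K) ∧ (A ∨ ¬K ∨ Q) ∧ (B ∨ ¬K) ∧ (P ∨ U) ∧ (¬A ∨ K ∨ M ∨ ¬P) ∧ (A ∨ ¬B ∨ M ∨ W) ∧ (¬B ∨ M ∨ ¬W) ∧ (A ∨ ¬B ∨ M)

Set M = True.
Try C = False:
  (C ∨ K ∨ ¬M) forces K = True.
  (¬B ∨ C ∨ ¬K) forces B = False.
  clause (B ∨ ¬K) is falsified — backtrack.
So C = True.
Set Q = False.
  then (P ∨ Q) forces P = True.
  then (Q ∨ W) forces W = True.
  then (¬B ∨ ¬P) forces B = False.
  then (¬P ∨ ¬U ∨ ¬W) forces U = False.
  then (¬A ∨ Q ∨ U) forces A = False.
  then (A ∨ ¬K ∨ Q) forces K = False.
All clauses satisfied.

M = True, C = True, Q = False, B = False, K = False, P = True, A = False, W = True, U = False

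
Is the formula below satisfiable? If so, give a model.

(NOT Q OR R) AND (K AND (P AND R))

R=T; K=T; Q=F; P=T

  NOT Q OR R = True
    NOT Q = True
  K AND (P AND R) = True
    P AND R = True
Both conjuncts True, so the formula holds.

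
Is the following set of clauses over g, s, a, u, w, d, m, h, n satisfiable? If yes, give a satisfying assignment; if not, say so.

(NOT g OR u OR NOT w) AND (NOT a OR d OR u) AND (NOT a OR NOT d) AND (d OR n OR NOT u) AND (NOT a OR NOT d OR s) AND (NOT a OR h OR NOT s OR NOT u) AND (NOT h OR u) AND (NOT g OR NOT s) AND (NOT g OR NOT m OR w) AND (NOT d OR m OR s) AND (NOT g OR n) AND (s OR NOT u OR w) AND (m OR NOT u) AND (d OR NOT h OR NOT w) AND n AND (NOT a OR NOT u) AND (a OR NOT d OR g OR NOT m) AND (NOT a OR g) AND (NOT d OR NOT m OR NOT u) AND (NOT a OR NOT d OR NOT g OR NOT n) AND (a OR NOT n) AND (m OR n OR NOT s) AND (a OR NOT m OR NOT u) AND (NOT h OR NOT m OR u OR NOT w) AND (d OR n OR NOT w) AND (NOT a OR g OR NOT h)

Case a = True:
  (NOT a OR NOT d) forces d = False.
  (NOT a OR d OR u) forces u = True.
  Clause (NOT a OR NOT u) is falsified — contradiction.
Case a = False:
  (n) forces n = True.
  Clause (a OR NOT n) is falsified — contradiction.
Both cases fail, so the formula is unsatisfiable.

Unsatisfiable — no assignment works.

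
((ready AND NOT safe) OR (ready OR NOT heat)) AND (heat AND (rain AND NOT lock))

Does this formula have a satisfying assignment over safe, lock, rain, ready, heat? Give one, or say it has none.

safe = False, lock = False, rain = True, ready = True, heat = True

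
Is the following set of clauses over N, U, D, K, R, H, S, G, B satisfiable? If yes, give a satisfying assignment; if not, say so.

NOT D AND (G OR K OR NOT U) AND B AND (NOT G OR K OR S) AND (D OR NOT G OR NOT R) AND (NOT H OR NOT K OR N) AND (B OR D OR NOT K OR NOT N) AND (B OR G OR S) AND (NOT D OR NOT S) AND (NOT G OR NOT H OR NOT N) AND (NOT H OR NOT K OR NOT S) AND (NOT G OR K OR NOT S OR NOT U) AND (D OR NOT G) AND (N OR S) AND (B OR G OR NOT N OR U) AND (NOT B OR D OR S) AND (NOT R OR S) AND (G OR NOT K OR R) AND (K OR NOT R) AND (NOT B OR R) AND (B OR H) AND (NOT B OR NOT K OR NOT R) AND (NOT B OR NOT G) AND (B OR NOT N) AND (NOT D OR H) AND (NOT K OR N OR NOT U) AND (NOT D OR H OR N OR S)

No satisfying assignment exists.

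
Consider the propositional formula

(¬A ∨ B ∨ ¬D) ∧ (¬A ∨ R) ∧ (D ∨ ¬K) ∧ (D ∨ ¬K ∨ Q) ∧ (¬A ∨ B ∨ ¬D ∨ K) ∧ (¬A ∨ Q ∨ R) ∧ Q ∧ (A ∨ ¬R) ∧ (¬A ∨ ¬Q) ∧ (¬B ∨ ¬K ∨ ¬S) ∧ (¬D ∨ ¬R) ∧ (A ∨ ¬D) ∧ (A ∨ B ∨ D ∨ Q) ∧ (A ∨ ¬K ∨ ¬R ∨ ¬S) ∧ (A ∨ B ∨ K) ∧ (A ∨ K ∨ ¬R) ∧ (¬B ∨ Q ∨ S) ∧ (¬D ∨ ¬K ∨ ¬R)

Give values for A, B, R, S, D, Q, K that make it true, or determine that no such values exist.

A=F, B=T, R=F, S=F, D=F, Q=T, K=F

Unit clause (Q) forces Q = True.
In (¬A ∨ ¬Q) only ¬A is left, so A = False.
In (A ∨ ¬D) only ¬D is left, so D = False.
In (D ∨ ¬K) only ¬K is left, so K = False.
In (A ∨ ¬R) only ¬R is left, so R = False.
In (A ∨ B ∨ K) only B is left, so B = True.
Set S = False.
All clauses satisfied.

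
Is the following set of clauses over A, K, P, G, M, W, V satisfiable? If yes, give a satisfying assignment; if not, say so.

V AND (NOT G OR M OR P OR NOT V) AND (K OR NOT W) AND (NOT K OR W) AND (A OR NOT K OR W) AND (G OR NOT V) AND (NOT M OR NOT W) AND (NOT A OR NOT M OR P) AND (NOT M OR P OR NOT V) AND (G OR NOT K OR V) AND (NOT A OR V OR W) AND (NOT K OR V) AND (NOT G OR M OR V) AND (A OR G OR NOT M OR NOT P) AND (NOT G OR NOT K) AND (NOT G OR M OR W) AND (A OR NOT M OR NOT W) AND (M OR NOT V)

A = False, K = False, P = True, G = True, M = True, W = False, V = True

Unit clause (V) forces V = True.
In (G OR NOT V) only G is left, so G = True.
In (NOT G OR NOT K) only NOT K is left, so K = False.
In (M OR NOT V) only M is left, so M = True.
In (K OR NOT W) only NOT W is left, so W = False.
In (NOT M OR P OR NOT V) only P is left, so P = True.
Set A = False.
All clauses satisfied.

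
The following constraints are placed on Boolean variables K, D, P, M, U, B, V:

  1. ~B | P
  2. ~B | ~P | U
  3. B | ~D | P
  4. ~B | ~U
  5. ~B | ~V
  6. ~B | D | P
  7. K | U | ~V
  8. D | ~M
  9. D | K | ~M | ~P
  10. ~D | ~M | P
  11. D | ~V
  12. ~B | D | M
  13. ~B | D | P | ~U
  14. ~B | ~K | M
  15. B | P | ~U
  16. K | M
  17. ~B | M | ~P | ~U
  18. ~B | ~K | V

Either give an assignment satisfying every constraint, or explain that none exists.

K = True; D = True; P = True; M = True; U = True; B = False; V = True

Set K = True.
Set D = True.
Try P = False:
  (~B | P) forces B = False.
  clause (B | ~D | P) is falsified — backtrack.
So P = True.
Set M = True.
Set U = True.
  then (~B | ~U) forces B = False.
Set V = True.
All clauses satisfied.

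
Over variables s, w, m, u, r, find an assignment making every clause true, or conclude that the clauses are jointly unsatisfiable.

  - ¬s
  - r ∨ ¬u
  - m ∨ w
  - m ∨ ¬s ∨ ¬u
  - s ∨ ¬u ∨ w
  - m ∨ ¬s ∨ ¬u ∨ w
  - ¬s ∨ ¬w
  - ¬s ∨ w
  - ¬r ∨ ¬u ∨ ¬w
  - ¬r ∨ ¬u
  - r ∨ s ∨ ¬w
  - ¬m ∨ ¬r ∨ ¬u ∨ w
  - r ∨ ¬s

s=F; w=F; m=T; u=F; r=T

Unit clause (¬s) forces s = False.
Set w = False.
  then (m ∨ w) forces m = True.
  then (s ∨ ¬u ∨ w) forces u = False.
Set r = True.
All clauses satisfied.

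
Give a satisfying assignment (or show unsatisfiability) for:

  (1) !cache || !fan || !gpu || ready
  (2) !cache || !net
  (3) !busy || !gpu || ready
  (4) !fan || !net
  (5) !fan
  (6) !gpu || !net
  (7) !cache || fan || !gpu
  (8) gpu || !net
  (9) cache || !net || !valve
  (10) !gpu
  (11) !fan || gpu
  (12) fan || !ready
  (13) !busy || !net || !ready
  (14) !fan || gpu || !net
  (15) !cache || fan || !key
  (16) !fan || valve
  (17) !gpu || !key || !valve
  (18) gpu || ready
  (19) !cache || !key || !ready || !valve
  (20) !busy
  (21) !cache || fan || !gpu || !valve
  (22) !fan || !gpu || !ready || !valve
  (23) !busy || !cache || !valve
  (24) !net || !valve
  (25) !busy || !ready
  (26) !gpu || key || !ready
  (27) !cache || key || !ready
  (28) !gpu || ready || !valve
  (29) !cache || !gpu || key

The formula is unsatisfiable.

Case fan = True:
  Clause (!fan) is falsified — contradiction.
Case fan = False:
  (!gpu) forces gpu = False.
  (gpu || !net) forces net = False.
  (fan || !ready) forces ready = False.
  Clause (gpu || ready) is falsified — contradiction.
Both cases fail, so the formula is unsatisfiable.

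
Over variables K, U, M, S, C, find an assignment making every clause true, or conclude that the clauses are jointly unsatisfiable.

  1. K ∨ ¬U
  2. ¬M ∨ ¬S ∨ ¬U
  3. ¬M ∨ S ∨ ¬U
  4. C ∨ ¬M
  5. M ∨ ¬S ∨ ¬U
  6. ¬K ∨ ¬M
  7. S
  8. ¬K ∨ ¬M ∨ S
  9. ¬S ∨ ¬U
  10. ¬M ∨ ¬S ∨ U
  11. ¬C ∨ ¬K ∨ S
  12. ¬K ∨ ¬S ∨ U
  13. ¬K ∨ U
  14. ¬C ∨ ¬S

Unit clause (S) forces S = True.
In (¬S ∨ ¬U) only ¬U is left, so U = False.
In (¬M ∨ ¬S ∨ U) only ¬M is left, so M = False.
In (¬K ∨ ¬S ∨ U) only ¬K is left, so K = False.
In (¬C ∨ ¬S) only ¬C is left, so C = False.
All clauses satisfied.

K: False, U: False, M: False, S: True, C: False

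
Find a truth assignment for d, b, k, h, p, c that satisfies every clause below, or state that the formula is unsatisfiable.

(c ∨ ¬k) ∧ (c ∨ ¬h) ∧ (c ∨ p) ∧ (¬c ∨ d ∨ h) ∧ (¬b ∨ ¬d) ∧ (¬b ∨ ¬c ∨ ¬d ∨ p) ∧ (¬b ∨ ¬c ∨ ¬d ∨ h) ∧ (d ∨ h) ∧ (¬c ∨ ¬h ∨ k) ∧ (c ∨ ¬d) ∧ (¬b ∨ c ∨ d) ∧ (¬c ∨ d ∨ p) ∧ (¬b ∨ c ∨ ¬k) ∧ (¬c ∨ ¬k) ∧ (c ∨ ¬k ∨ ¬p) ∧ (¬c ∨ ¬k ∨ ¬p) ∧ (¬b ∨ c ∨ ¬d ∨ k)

d: True, b: False, k: False, h: False, p: False, c: True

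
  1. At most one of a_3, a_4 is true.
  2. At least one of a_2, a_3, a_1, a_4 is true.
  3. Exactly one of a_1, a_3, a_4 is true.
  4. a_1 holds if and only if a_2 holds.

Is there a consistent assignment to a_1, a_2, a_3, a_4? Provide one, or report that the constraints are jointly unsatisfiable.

a_1 = True, a_2 = True, a_3 = False, a_4 = False

  (1) {a_3, a_4}: 0 true — at most one ✓
  (2) {a_2, a_3, a_1, a_4}: 2 true — at least one ✓
  (3) {a_1, a_3, a_4}: 1 true — exactly one ✓
  (4) a_1=T, a_2=T — same ✓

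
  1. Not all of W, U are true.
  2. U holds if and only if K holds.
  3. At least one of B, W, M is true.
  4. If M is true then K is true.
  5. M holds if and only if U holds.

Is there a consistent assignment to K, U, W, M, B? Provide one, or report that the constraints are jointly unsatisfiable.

K=F; U=F; W=T; M=F; B=T

  (1) {W, U}: 1/2 true — not all ✓
  (2) U=F, K=F — same ✓
  (3) {B, W, M}: 2 true — at least one ✓
  (4) M=F ⇒ K: vacuous ✓
  (5) M=F, U=F — same ✓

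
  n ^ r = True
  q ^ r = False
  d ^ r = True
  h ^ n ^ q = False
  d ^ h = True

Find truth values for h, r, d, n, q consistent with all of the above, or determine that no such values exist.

h: True, r: True, d: False, n: False, q: True

n ^ r = F ^ T = True ✓
q ^ r = T ^ T = False ✓
d ^ r = F ^ T = True ✓
h ^ n ^ q = T ^ F ^ T = False ✓
d ^ h = F ^ T = True ✓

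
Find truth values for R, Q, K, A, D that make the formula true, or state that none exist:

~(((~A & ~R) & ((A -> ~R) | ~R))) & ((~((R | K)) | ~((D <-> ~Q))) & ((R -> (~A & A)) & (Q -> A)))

R = False, Q = True, K = False, A = True, D = False

  ~(((~A & ~R) & ((A -> ~R) | ~R))) = True
    (~A & ~R) & ((A -> ~R) | ~R) = False
      ~A & ~R = False
        ~A = False
        ~R = True
      (A -> ~R) | ~R = True
        A -> ~R = True
          ~R = True
        ~R = True
  (~((R | K)) | ~((D <-> ~Q))) & ((R -> (~A & A)) & (Q -> A)) = True
    ~((R | K)) | ~((D <-> ~Q)) = True
      ~((R | K)) = True
        R | K = False
      ~((D <-> ~Q)) = False
        D <-> ~Q = True
          ~Q = False
    (R -> (~A & A)) & (Q -> A) = True
      R -> (~A & A) = True
        ~A & A = False
          ~A = False
      Q -> A = True
Both conjuncts True, so the formula holds.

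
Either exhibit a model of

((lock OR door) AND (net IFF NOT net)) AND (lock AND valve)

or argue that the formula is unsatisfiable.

The conjunct net IFF NOT net is unsatisfiable on its own:
  net=F: evaluates to False.
  net=T: evaluates to False.
So the whole conjunction is unsatisfiable.

UNSATISFIABLE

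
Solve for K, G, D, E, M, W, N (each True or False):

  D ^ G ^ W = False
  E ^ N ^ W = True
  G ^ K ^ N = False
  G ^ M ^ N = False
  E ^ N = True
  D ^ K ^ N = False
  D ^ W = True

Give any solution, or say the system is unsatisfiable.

K=T, G=T, D=T, E=T, M=T, W=F, N=F

D ^ G ^ W = T ^ T ^ F = False ✓
E ^ N ^ W = T ^ F ^ F = True ✓
G ^ K ^ N = T ^ T ^ F = False ✓
G ^ M ^ N = T ^ T ^ F = False ✓
E ^ N = T ^ F = True ✓
D ^ K ^ N = T ^ T ^ F = False ✓
D ^ W = T ^ F = True ✓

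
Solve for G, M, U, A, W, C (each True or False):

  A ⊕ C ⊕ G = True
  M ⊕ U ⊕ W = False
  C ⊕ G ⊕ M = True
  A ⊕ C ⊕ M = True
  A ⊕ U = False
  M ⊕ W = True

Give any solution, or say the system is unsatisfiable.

G = True, M = True, U = True, A = True, W = False, C = True

A ⊕ C ⊕ G = T ⊕ T ⊕ T = True ✓
M ⊕ U ⊕ W = T ⊕ T ⊕ F = False ✓
C ⊕ G ⊕ M = T ⊕ T ⊕ T = True ✓
A ⊕ C ⊕ M = T ⊕ T ⊕ T = True ✓
A ⊕ U = T ⊕ T = False ✓
M ⊕ W = T ⊕ F = True ✓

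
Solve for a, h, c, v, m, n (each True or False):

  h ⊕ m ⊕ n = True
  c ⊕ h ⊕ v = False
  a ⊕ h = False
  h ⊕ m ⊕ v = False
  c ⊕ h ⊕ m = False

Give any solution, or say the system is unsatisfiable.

a = False; h = False; c = False; v = False; m = False; n = True

h ⊕ m ⊕ n = F ⊕ F ⊕ T = True ✓
c ⊕ h ⊕ v = F ⊕ F ⊕ F = False ✓
a ⊕ h = F ⊕ F = False ✓
h ⊕ m ⊕ v = F ⊕ F ⊕ F = False ✓
c ⊕ h ⊕ m = F ⊕ F ⊕ F = False ✓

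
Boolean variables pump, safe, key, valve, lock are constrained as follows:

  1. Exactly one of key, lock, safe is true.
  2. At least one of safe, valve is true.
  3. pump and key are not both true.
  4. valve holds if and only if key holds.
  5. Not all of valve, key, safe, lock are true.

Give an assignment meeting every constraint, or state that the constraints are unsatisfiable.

pump = False, safe = False, key = True, valve = True, lock = False

  (1) {key, lock, safe}: 1 true — exactly one ✓
  (2) {safe, valve}: 1 true — at least one ✓
  (3) pump=F, key=T — not both ✓
  (4) valve=T, key=T — same ✓
  (5) {valve, key, safe, lock}: 2/4 true — not all ✓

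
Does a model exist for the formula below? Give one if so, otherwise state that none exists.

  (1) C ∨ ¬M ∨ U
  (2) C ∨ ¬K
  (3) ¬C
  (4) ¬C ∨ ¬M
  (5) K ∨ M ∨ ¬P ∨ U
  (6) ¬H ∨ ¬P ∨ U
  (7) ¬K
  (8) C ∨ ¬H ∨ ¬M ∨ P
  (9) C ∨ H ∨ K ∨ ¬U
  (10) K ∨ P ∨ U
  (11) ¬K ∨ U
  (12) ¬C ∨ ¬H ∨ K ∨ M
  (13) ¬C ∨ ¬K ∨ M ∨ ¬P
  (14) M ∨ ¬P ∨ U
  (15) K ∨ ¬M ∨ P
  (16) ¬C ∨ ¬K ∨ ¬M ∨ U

C=F, K=F, U=T, M=T, P=T, H=T

Unit clause (¬C) forces C = False.
Unit clause (¬K) forces K = False.
Try U = False:
  (C ∨ ¬M ∨ U) forces M = False.
  (K ∨ M ∨ ¬P ∨ U) forces P = False.
  clause (K ∨ P ∨ U) is falsified — backtrack.
So U = True.
  then (C ∨ H ∨ K ∨ ¬U) forces H = True.
Set M = True.
  then (C ∨ ¬H ∨ ¬M ∨ P) forces P = True.
All clauses satisfied.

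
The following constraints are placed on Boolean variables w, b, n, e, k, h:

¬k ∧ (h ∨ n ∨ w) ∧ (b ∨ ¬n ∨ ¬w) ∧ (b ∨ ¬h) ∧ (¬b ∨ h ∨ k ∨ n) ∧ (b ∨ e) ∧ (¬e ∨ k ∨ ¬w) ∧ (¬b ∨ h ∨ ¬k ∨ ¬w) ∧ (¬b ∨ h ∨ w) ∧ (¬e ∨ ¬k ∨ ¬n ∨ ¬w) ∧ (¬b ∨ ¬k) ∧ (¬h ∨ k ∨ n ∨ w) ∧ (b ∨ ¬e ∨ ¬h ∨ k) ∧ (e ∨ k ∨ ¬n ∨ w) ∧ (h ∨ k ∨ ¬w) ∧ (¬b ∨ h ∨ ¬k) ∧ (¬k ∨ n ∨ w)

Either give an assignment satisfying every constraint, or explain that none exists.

Unit clause (¬k) forces k = False.
Set w = False.
Set b = True.
  then (¬b ∨ h ∨ w) forces h = True.
  then (¬h ∨ k ∨ n ∨ w) forces n = True.
  then (e ∨ k ∨ ¬n ∨ w) forces e = True.
All clauses satisfied.

w: False; b: True; n: True; e: True; k: False; h: True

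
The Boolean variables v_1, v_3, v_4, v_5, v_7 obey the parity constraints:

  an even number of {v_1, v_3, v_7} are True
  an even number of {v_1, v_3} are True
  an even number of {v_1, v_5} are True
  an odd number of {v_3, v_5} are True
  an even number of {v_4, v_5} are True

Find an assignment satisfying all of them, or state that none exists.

Adding constraints 2, 3, 4 mod 2: every variable appears an even number of times on the left, so the left side is 0.
But the right sides sum to 1 (mod 2). 0 ≠ 1 — the system is inconsistent.

No satisfying assignment exists.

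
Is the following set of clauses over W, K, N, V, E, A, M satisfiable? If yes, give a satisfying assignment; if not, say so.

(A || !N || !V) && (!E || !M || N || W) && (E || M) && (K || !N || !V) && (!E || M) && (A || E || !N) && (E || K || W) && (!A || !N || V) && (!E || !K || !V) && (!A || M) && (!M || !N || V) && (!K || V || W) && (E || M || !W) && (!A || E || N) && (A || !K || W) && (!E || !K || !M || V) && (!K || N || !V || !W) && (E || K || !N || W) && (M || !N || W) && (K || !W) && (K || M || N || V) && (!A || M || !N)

W = False, K = True, N = True, V = True, E = False, A = True, M = True

Set W = False.
Set K = True.
  then (!K || V || W) forces V = True.
  then (A || !K || W) forces A = True.
  then (!E || !K || !V) forces E = False.
  then (!A || M) forces M = True.
  then (!A || E || N) forces N = True.
All clauses satisfied.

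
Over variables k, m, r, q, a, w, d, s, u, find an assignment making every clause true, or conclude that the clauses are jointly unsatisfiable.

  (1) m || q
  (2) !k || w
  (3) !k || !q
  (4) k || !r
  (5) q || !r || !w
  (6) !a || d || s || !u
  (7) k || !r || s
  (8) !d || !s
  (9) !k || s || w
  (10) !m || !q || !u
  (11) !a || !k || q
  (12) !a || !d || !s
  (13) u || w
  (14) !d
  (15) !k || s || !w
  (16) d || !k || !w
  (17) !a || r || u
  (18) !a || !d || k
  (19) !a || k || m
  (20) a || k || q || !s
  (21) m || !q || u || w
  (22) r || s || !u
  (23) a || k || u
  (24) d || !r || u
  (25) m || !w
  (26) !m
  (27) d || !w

k=F; m=F; r=F; q=T; a=F; w=F; d=F; s=T; u=T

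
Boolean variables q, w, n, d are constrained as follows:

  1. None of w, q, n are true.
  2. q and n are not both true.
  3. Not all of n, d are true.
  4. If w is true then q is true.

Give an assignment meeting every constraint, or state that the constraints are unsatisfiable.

q = False, w = False, n = False, d = True

  (1) {w, q, n}: 0 true — none ✓
  (2) q=F, n=F — not both ✓
  (3) {n, d}: 1/2 true — not all ✓
  (4) w=F ⇒ q: vacuous ✓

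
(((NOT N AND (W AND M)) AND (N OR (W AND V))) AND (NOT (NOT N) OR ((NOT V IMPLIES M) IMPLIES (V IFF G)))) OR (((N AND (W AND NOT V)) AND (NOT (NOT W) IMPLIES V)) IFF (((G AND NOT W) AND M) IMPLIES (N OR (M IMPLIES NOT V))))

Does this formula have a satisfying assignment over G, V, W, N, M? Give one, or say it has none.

G=T, V=T, W=F, N=F, M=T

  (((NOT N AND (W AND M)) AND (N OR (W AND V))) AND (NOT (NOT N) OR ((NOT V IMPLIES M) IMPLIES (V IFF G)))) OR (((N AND (W AND NOT V)) AND (NOT (NOT W) IMPLIES V)) IFF (((G AND NOT W) AND M) IMPLIES (N OR (M IMPLIES NOT V)))) = True
    ((NOT N AND (W AND M)) AND (N OR (W AND V))) AND (NOT (NOT N) OR ((NOT V IMPLIES M) IMPLIES (V IFF G))) = False
      (NOT N AND (W AND M)) AND (N OR (W AND V)) = False
        NOT N AND (W AND M) = False
          NOT N = True
          W AND M = False
        N OR (W AND V) = False
          W AND V = False
      NOT (NOT N) OR ((NOT V IMPLIES M) IMPLIES (V IFF G)) = True
        NOT (NOT N) = False
          NOT N = True
        (NOT V IMPLIES M) IMPLIES (V IFF G) = True
          NOT V IMPLIES M = True
            NOT V = False
          V IFF G = True
    ((N AND (W AND NOT V)) AND (NOT (NOT W) IMPLIES V)) IFF (((G AND NOT W) AND M) IMPLIES (N OR (M IMPLIES NOT V))) = True
      (N AND (W AND NOT V)) AND (NOT (NOT W) IMPLIES V) = False
        N AND (W AND NOT V) = False
          W AND NOT V = False
            NOT V = False
        NOT (NOT W) IMPLIES V = True
          NOT (NOT W) = False
            NOT W = True
      ((G AND NOT W) AND M) IMPLIES (N OR (M IMPLIES NOT V)) = False
        (G AND NOT W) AND M = True
          G AND NOT W = True
            NOT W = True
        N OR (M IMPLIES NOT V) = False
          M IMPLIES NOT V = False
            NOT V = False
The formula evaluates to True.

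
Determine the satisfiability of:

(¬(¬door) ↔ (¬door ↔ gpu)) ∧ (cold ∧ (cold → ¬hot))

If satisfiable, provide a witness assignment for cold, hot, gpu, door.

cold = True, hot = False, gpu = False, door = True

  ¬(¬door) ↔ (¬door ↔ gpu) = True
    ¬(¬door) = True
      ¬door = False
    ¬door ↔ gpu = True
      ¬door = False
  cold ∧ (cold → ¬hot) = True
    cold → ¬hot = True
      ¬hot = True
Both conjuncts True, so the formula holds.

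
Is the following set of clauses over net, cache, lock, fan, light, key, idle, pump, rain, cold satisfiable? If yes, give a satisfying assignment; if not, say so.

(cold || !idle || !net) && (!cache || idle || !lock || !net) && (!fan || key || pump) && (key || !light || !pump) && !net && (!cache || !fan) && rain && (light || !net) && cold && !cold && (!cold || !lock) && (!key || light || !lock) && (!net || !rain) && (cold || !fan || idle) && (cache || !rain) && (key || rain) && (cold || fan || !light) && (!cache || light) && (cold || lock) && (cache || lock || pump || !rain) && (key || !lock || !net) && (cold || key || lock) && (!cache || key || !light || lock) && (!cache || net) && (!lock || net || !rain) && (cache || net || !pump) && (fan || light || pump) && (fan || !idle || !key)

UNSATISFIABLE

Case cold = True:
  Clause (!cold) is falsified — contradiction.
Case cold = False:
  Clause (cold) is falsified — contradiction.
Both cases fail, so the formula is unsatisfiable.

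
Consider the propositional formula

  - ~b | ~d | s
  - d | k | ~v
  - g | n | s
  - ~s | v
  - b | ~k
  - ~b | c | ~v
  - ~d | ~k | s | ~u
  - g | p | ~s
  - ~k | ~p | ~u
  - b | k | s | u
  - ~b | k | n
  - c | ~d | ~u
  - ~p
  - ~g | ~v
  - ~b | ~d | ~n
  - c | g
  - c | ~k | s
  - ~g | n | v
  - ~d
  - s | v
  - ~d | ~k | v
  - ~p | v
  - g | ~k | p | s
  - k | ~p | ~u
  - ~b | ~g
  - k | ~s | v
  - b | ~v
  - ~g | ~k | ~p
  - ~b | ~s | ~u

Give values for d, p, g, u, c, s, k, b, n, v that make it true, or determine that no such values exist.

Unsatisfiable — no assignment works.

Case v = True:
  (~p) forces p = False.
  (~g | ~v) forces g = False.
  (g | p | ~s) forces s = False.
  (g | n | s) forces n = True.
  (c | g) forces c = True.
  (~d) forces d = False.
  (d | k | ~v) forces k = True.
  Clause (g | ~k | p | s) is falsified — contradiction.
Case v = False:
  (~s | v) forces s = False.
  Clause (s | v) is falsified — contradiction.
Both cases fail, so the formula is unsatisfiable.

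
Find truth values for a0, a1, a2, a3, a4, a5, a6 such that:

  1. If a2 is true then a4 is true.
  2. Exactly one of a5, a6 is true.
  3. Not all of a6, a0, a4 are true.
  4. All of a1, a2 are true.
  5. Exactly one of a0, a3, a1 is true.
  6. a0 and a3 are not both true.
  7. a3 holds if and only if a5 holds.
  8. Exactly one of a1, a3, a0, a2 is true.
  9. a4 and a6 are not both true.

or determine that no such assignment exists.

Case a1 = True:
  (4) forces a2 = True.
  Constraint (8) is violated (a1=T, a2=T) — contradiction.
Case a1 = False:
  Constraint (4) is violated (a1=F) — contradiction.
Both cases fail — unsatisfiable.

No satisfying assignment exists.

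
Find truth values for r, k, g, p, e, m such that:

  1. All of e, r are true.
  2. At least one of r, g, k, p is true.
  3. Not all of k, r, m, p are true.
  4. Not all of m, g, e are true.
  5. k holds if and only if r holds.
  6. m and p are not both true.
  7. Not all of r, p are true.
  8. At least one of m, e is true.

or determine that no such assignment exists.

r: True; k: True; g: False; p: False; e: True; m: True

  (1) {e, r}: all 2 true ✓
  (2) {r, g, k, p}: 2 true — at least one ✓
  (3) {k, r, m, p}: 3/4 true — not all ✓
  (4) {m, g, e}: 2/3 true — not all ✓
  (5) k=T, r=T — same ✓
  (6) m=T, p=F — not both ✓
  (7) {r, p}: 1/2 true — not all ✓
  (8) {m, e}: 2 true — at least one ✓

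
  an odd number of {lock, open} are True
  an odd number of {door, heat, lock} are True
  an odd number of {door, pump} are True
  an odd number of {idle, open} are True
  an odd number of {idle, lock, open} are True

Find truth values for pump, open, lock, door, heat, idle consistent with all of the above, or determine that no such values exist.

pump: True, open: True, lock: False, door: False, heat: True, idle: False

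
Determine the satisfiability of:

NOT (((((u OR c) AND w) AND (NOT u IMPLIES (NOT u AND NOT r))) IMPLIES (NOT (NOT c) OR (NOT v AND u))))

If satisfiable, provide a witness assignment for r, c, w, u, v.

r = False; c = False; w = True; u = True; v = True

  NOT (((((u OR c) AND w) AND (NOT u IMPLIES (NOT u AND NOT r))) IMPLIES (NOT (NOT c) OR (NOT v AND u)))) = True
    (((u OR c) AND w) AND (NOT u IMPLIES (NOT u AND NOT r))) IMPLIES (NOT (NOT c) OR (NOT v AND u)) = False
      ((u OR c) AND w) AND (NOT u IMPLIES (NOT u AND NOT r)) = True
        (u OR c) AND w = True
          u OR c = True
        NOT u IMPLIES (NOT u AND NOT r) = True
          NOT u = False
          NOT u AND NOT r = False
            NOT u = False
            NOT r = True
      NOT (NOT c) OR (NOT v AND u) = False
        NOT (NOT c) = False
          NOT c = True
        NOT v AND u = False
          NOT v = False
The formula evaluates to True.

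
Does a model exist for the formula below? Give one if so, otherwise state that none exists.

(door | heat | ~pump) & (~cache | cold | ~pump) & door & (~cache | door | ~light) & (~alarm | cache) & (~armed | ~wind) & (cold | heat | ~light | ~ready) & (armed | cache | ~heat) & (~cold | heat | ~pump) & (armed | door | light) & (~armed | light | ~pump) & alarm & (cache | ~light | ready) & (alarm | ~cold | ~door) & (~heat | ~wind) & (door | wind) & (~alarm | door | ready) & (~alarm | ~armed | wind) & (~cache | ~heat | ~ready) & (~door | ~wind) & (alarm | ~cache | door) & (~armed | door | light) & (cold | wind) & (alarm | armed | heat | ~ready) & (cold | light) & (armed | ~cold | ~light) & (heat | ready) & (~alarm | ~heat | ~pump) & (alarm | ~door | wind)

armed = False; heat = False; pump = False; wind = False; door = True; ready = True; light = False; cache = True; alarm = True; cold = True

Unit clause (door) forces door = True.
Unit clause (alarm) forces alarm = True.
In (~door | ~wind) only ~wind is left, so wind = False.
In (cold | wind) only cold is left, so cold = True.
In (~alarm | cache) only cache is left, so cache = True.
In (~alarm | ~armed | wind) only ~armed is left, so armed = False.
In (armed | ~cold | ~light) only ~light is left, so light = False.
Set heat = False.
  then (~cold | heat | ~pump) forces pump = False.
  then (heat | ready) forces ready = True.
All clauses satisfied.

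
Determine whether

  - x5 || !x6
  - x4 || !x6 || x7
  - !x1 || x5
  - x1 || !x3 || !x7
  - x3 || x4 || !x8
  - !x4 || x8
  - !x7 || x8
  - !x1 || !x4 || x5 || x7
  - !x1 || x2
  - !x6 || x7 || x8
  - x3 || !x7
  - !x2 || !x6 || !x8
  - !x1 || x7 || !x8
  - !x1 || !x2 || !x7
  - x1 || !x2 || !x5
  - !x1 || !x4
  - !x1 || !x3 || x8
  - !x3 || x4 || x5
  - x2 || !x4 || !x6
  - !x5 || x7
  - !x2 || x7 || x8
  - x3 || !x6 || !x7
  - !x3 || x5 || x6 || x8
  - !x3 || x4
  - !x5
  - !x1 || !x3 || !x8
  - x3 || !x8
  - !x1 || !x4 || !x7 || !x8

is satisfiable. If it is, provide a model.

x1: False, x2: True, x3: True, x4: True, x5: False, x6: False, x7: False, x8: True

Unit clause (!x5) forces x5 = False.
In (x5 || !x6) only !x6 is left, so x6 = False.
In (!x1 || x5) only !x1 is left, so x1 = False.
Set x2 = True.
Try x3 = False:
  (x3 || !x7) forces x7 = False.
  (!x2 || x7 || x8) forces x8 = True.
  clause (x3 || !x8) is falsified — backtrack.
So x3 = True.
  then (x1 || !x3 || !x7) forces x7 = False.
  then (!x3 || x4 || x5) forces x4 = True.
  then (!x2 || x7 || x8) forces x8 = True.
All clauses satisfied.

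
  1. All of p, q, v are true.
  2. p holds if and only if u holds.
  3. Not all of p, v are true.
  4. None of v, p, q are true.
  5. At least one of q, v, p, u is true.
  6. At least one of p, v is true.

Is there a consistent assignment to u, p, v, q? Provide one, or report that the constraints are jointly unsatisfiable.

Case p = True:
  Constraint (4) is violated (p=T) — contradiction.
Case p = False:
  Constraint (1) is violated (p=F) — contradiction.
Both cases fail — unsatisfiable.

Unsatisfiable — no assignment works.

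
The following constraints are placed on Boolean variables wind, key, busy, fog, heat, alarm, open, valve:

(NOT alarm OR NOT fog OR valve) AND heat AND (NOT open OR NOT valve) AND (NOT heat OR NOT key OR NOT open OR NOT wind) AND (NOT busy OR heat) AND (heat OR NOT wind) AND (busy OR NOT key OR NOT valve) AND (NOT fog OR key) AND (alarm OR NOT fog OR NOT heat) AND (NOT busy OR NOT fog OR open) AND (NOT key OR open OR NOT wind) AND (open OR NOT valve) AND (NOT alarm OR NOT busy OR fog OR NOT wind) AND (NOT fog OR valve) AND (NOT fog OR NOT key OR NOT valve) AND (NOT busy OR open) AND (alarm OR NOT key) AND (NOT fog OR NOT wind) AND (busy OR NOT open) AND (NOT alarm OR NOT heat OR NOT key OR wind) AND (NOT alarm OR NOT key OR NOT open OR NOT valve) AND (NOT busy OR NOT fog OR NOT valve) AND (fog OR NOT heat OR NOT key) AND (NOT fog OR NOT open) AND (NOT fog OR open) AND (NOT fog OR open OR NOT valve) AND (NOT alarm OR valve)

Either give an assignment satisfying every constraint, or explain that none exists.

wind: True; key: False; busy: False; fog: False; heat: True; alarm: False; open: False; valve: False

Unit clause (heat) forces heat = True.
Set wind = True.
  then (NOT fog OR NOT wind) forces fog = False.
  then (fog OR NOT heat OR NOT key) forces key = False.
Set busy = False.
  then (busy OR NOT open) forces open = False.
  then (open OR NOT valve) forces valve = False.
  then (NOT alarm OR valve) forces alarm = False.
All clauses satisfied.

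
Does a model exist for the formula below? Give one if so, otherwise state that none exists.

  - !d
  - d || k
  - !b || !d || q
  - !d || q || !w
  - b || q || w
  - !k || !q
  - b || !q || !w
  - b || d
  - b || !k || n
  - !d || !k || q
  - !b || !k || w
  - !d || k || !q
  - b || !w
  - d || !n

b = True, d = False, n = False, k = True, w = True, q = False

Unit clause (!d) forces d = False.
In (d || k) only k is left, so k = True.
In (!k || !q) only !q is left, so q = False.
In (b || d) only b is left, so b = True.
In (!b || !k || w) only w is left, so w = True.
In (d || !n) only !n is left, so n = False.
All clauses satisfied.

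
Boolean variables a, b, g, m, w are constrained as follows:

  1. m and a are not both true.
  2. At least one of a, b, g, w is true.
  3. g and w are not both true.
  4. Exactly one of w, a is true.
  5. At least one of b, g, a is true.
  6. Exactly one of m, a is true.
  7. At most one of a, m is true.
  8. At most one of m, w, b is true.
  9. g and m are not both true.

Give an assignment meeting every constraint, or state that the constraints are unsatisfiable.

a = True, b = False, g = False, m = False, w = False

  (1) m=F, a=T — not both ✓
  (2) {a, b, g, w}: 1 true — at least one ✓
  (3) g=F, w=F — not both ✓
  (4) {w, a}: 1 true — exactly one ✓
  (5) {b, g, a}: 1 true — at least one ✓
  (6) {m, a}: 1 true — exactly one ✓
  (7) {a, m}: 1 true — at most one ✓
  (8) {m, w, b}: 0 true — at most one ✓
  (9) g=F, m=F — not both ✓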